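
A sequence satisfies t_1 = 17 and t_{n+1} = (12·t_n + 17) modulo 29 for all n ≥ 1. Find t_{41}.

t_1 = 17; t_2 = 18; t_3 = 1; t_4 = 0; t_5 = 17.
Since t_5 = t_1 = 17, the sequence is periodic with period 4.
(41 - 1) mod 4 = 0, so t_{41} = t_1 = 17.

17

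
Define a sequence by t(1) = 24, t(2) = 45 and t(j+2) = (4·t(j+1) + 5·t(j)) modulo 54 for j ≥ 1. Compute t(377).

Listing terms: t(1) = 24, t(2) = 45, t(3) = 30, t(4) = 21, t(5) = 18, t(6) = 15, t(7) = 42, t(8) = 27, t(9) = 48, t(10) = 3, t(11) = 36, t(12) = 51, t(13) = 6, t(14) = 9, t(15) = 12, t(16) = 39, t(17) = 0, t(18) = 33, t(19) = 24, t(20) = 45.
Since (t(19), t(20)) = (t(1), t(2)) = (24, 45) (two consecutive terms determine the rest), the sequence is periodic with period 18.
So t(377) = t(1 + ((377-1) mod 18)) = t(17) = 0.

0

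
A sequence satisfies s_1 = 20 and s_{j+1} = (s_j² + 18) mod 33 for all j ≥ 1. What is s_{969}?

We have s_1 = 20; s_2 = 22; s_3 = 7; s_4 = 1; s_5 = 19; s_6 = 16; s_7 = 10; s_8 = 19.
Since s_8 = s_5 = 19, the sequence is eventually periodic: after a pre-period of length 4 it cycles with period 3.
For j ≥ 5, s_j depends only on (j - 5) mod 3. (969 - 5) mod 3 = 1, so s_{969} = s_6 = 16.

16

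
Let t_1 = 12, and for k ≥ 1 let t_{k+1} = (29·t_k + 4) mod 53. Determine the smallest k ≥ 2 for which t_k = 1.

10

t_1 = 12; t_2 = 34; t_3 = 36; t_4 = 41; t_5 = 27; t_6 = 45; t_7 = 37; t_8 = 17; t_9 = 20; t_{10} = 1; t_{11} = 33; t_{12} = 7; t_{13} = 48; t_{14} = 18; t_{15} = 49; t_{16} = 47; t_{17} = 42; t_{18} = 3; t_{19} = 38; t_{20} = 46; t_{21} = 13; t_{22} = 10; t_{23} = 29; t_{24} = 50; t_{25} = 23; t_{26} = 35; t_{27} = 12.
The sequence repeats with period 26.
The value 1 first appears (with k ≥ 2) at t_{10}.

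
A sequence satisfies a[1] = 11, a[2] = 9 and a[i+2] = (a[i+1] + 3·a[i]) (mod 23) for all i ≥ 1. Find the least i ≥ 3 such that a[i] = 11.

5

a[1] = 11, a[2] = 9, a[3] = 19, a[4] = 0, a[5] = 11, a[6] = 11, a[7] = 21, a[8] = 8, a[9] = 2, a[10] = 3, a[11] = 9, a[12] = 18, a[13] = 22, a[14] = 7, a[15] = 4, a[16] = 2, a[17] = 14, a[18] = 20, a[19] = 16, a[20] = 7, a[21] = 9, a[22] = 7, a[23] = 11, a[24] = 9.
The sequence repeats with period 22.
The value 11 first appears (with i ≥ 3) at a[5].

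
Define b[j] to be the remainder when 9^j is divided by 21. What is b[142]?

9

Computing terms: b[1] = 9, b[2] = 18, b[3] = 15, b[4] = 9.
The sequence repeats with period 3.
So b[142] = b[1 + ((142-1) mod 3)] = b[1] = 9.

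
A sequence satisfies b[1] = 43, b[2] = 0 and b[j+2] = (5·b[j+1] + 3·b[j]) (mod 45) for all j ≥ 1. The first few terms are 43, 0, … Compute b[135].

21

Listing terms: b[1] = 43, b[2] = 0, b[3] = 39, b[4] = 15, b[5] = 12, b[6] = 15, b[7] = 21, b[8] = 15, b[9] = 3, b[10] = 15, b[11] = 39, b[12] = 15.
Since (b[11], b[12]) = (b[3], b[4]) = (39, 15) (two consecutive terms determine the rest), the sequence is eventually periodic: after a pre-period of length 2 it cycles with period 8.
For j ≥ 3, b[j] depends only on (j - 3) mod 8. (135 - 3) mod 8 = 4, so b[135] = b[7] = 21.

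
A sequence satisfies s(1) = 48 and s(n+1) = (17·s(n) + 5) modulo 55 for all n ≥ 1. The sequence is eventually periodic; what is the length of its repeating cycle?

20

We have s(1) = 48,  s(2) = 51,  s(3) = 47,  s(4) = 34,  s(5) = 33,  s(6) = 16,  s(7) = 2,  s(8) = 39,  s(9) = 8,  s(10) = 31,  s(11) = 37,  s(12) = 29,  s(13) = 3,  s(14) = 1,  s(15) = 22,  s(16) = 49,  s(17) = 13,  s(18) = 6,  s(19) = 52,  s(20) = 9,  s(21) = 48.
Since s(21) = s(1) = 48, the sequence is periodic with period 20.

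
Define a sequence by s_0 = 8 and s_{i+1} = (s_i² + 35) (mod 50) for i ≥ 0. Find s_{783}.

31

Computing terms: s_0 = 8; s_1 = 49; s_2 = 36; s_3 = 31; s_4 = 46; s_5 = 1; s_6 = 36.
Since s_6 = s_2 = 36, the sequence is eventually periodic: after a pre-period of length 2 it cycles with period 4.
For i ≥ 2, s_i depends only on (i - 2) mod 4. (783 - 2) mod 4 = 1, so s_{783} = s_3 = 31.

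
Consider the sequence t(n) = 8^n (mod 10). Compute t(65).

8

Computing terms: t(0) = 1; t(1) = 8; t(2) = 4; t(3) = 2; t(4) = 6; t(5) = 8.
Since t(5) = t(1) = 8, the sequence is eventually periodic: after a pre-period of length 1 it cycles with period 4.
For n ≥ 1, t(n) depends only on (n - 1) mod 4. (65 - 1) mod 4 = 0, so t(65) = t(1) = 8.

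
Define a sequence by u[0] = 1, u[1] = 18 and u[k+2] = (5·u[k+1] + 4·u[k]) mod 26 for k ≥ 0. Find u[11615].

Computing terms: u[0] = 1; u[1] = 18; u[2] = 16; u[3] = 22; u[4] = 18; u[5] = 22; u[6] = 0; u[7] = 10; u[8] = 24; u[9] = 4; u[10] = 12; u[11] = 24; u[12] = 12; u[13] = 0; u[14] = 22; u[15] = 6; u[16] = 14; u[17] = 16; u[18] = 6; u[19] = 16; u[20] = 0; u[21] = 12; u[22] = 8; u[23] = 10; u[24] = 4; u[25] = 8; u[26] = 4; u[27] = 0; u[28] = 16; u[29] = 2; u[30] = 22; u[31] = 14; u[32] = 2; u[33] = 14; u[34] = 0; u[35] = 4; u[36] = 20; u[37] = 12; u[38] = 10; u[39] = 20; u[40] = 10; u[41] = 0; u[42] = 14; u[43] = 18; u[44] = 16.
Since (u[43], u[44]) = (u[1], u[2]) = (18, 16) (two consecutive terms determine the rest), the sequence is eventually periodic: after a pre-period of length 1 it cycles with period 42.
For k ≥ 1, u[k] depends only on (k - 1) mod 42. (11615 - 1) mod 42 = 22, so u[11615] = u[23] = 10.

10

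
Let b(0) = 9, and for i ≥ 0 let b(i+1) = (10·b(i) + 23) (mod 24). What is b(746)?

Computing terms: b(0) = 9, b(1) = 17, b(2) = 1, b(3) = 9.
The sequence repeats with period 3.
(746 - 0) mod 3 = 2, so b(746) = b(2) = 1.

1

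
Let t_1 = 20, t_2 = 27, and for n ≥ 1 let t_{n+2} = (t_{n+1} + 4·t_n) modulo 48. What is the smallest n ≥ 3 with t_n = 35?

t_1 = 20; t_2 = 27; t_3 = 11; t_4 = 23; t_5 = 19; t_6 = 15; t_7 = 43; t_8 = 7; t_9 = 35; t_{10} = 15; t_{11} = 11; t_{12} = 23.
Since (t_{11}, t_{12}) = (t_3, t_4) = (11, 23) (two consecutive terms determine the rest), the sequence is eventually periodic: after a pre-period of length 2 it cycles with period 8.
The value 35 first appears (with n ≥ 3) at t_9.

9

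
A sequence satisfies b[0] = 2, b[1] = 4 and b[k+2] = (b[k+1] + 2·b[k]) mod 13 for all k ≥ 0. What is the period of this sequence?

Listing terms: b[0] = 2,  b[1] = 4,  b[2] = 8,  b[3] = 3,  b[4] = 6,  b[5] = 12,  b[6] = 11,  b[7] = 9,  b[8] = 5,  b[9] = 10,  b[10] = 7,  b[11] = 1,  b[12] = 2,  b[13] = 4.
The sequence repeats with period 12.

12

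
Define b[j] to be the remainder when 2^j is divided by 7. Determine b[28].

Computing terms: b[0] = 1, b[1] = 2, b[2] = 4, b[3] = 1.
The sequence repeats with period 3.
So b[28] = b[0 + ((28-0) mod 3)] = b[1] = 2.

2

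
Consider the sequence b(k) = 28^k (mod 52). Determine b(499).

24

Listing terms: b(0) = 1; b(1) = 28; b(2) = 4; b(3) = 8; b(4) = 16; b(5) = 32; b(6) = 12; b(7) = 24; b(8) = 48; b(9) = 44; b(10) = 36; b(11) = 20; b(12) = 40; b(13) = 28.
Since b(13) = b(1) = 28, the sequence is eventually periodic: after a pre-period of length 1 it cycles with period 12.
For k ≥ 1, b(k) depends only on (k - 1) mod 12. (499 - 1) mod 12 = 6, so b(499) = b(7) = 24.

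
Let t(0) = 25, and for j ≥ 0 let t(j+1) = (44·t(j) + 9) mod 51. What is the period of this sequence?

16

Computing terms: t(0) = 25; t(1) = 38; t(2) = 49; t(3) = 23; t(4) = 1; t(5) = 2; t(6) = 46; t(7) = 44; t(8) = 7; t(9) = 11; t(10) = 34; t(11) = 26; t(12) = 31; t(13) = 47; t(14) = 37; t(15) = 5; t(16) = 25.
The sequence repeats with period 16.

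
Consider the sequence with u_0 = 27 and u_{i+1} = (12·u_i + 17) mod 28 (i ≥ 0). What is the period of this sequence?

6

Computing terms: u_0 = 27,  u_1 = 5,  u_2 = 21,  u_3 = 17,  u_4 = 25,  u_5 = 9,  u_6 = 13,  u_7 = 5.
Since u_7 = u_1 = 5, the sequence is eventually periodic: after a pre-period of length 1 it cycles with period 6.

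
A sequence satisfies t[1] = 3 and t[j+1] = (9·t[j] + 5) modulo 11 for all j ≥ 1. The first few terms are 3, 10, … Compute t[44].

2

Computing terms: t[1] = 3,  t[2] = 10,  t[3] = 7,  t[4] = 2,  t[5] = 1,  t[6] = 3.
The sequence repeats with period 5.
(44 - 1) mod 5 = 3, so t[44] = t[4] = 2.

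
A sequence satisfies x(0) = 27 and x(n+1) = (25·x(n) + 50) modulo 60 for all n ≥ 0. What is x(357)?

x(0) = 27; x(1) = 5; x(2) = 55; x(3) = 45; x(4) = 35; x(5) = 25; x(6) = 15; x(7) = 5.
Since x(7) = x(1) = 5, the sequence is eventually periodic: after a pre-period of length 1 it cycles with period 6.
For n ≥ 1, x(n) depends only on (n - 1) mod 6. (357 - 1) mod 6 = 2, so x(357) = x(3) = 45.

45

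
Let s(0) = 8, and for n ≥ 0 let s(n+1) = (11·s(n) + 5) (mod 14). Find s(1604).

6

s(0) = 8; s(1) = 9; s(2) = 6; s(3) = 1; s(4) = 2; s(5) = 13; s(6) = 8.
Since s(6) = s(0) = 8, the sequence is periodic with period 6.
So s(1604) = s(0 + ((1604-0) mod 6)) = s(2) = 6.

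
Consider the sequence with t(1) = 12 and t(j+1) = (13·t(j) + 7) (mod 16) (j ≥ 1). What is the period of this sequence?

Computing terms: t(1) = 12; t(2) = 3; t(3) = 14; t(4) = 13; t(5) = 0; t(6) = 7; t(7) = 2; t(8) = 1; t(9) = 4; t(10) = 11; t(11) = 6; t(12) = 5; t(13) = 8; t(14) = 15; t(15) = 10; t(16) = 9; t(17) = 12.
The sequence repeats with period 16.

16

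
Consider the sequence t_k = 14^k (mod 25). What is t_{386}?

Listing terms: t_0 = 1, t_1 = 14, t_2 = 21, t_3 = 19, t_4 = 16, t_5 = 24, t_6 = 11, t_7 = 4, t_8 = 6, t_9 = 9, t_{10} = 1.
Since t_{10} = t_0 = 1, the sequence is periodic with period 10.
So t_{386} = t_{0 + ((386-0) mod 10)} = t_6 = 11.

11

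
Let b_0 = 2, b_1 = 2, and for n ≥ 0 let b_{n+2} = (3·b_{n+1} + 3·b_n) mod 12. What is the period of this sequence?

b_0 = 2,  b_1 = 2,  b_2 = 0,  b_3 = 6,  b_4 = 6,  b_5 = 0,  b_6 = 6.
Since (b_5, b_6) = (b_2, b_3) = (0, 6) (two consecutive terms determine the rest), the sequence is eventually periodic: after a pre-period of length 2 it cycles with period 3.

3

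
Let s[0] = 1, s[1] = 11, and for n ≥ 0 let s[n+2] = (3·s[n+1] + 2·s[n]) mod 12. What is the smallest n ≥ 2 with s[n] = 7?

3

s[0] = 1,  s[1] = 11,  s[2] = 11,  s[3] = 7,  s[4] = 7,  s[5] = 11,  s[6] = 11.
Since (s[5], s[6]) = (s[1], s[2]) = (11, 11) (two consecutive terms determine the rest), the sequence is eventually periodic: after a pre-period of length 1 it cycles with period 4.
The value 7 first appears (with n ≥ 2) at s[3].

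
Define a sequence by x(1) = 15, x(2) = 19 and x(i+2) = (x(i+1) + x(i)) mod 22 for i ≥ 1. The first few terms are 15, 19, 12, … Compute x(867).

Listing terms: x(1) = 15,  x(2) = 19,  x(3) = 12,  x(4) = 9,  x(5) = 21,  x(6) = 8,  x(7) = 7,  x(8) = 15,  x(9) = 0,  x(10) = 15,  x(11) = 15,  x(12) = 8,  x(13) = 1,  x(14) = 9,  x(15) = 10,  x(16) = 19,  x(17) = 7,  x(18) = 4,  x(19) = 11,  x(20) = 15,  x(21) = 4,  x(22) = 19,  x(23) = 1,  x(24) = 20,  x(25) = 21,  x(26) = 19,  x(27) = 18,  x(28) = 15,  x(29) = 11,  x(30) = 4,  x(31) = 15,  x(32) = 19.
Since (x(31), x(32)) = (x(1), x(2)) = (15, 19) (two consecutive terms determine the rest), the sequence is periodic with period 30.
(867 - 1) mod 30 = 26, so x(867) = x(27) = 18.

18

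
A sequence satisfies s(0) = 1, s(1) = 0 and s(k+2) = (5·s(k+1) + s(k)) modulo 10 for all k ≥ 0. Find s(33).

5

s(0) = 1, s(1) = 0, s(2) = 1, s(3) = 5, s(4) = 6, s(5) = 5, s(6) = 1, s(7) = 0.
The sequence repeats with period 6.
So s(33) = s(0 + ((33-0) mod 6)) = s(3) = 5.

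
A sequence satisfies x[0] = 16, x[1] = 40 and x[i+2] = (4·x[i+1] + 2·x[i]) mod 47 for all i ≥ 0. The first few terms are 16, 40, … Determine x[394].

Listing terms: x[0] = 16; x[1] = 40; x[2] = 4; x[3] = 2; x[4] = 16; x[5] = 21; x[6] = 22; x[7] = 36; x[8] = 0; x[9] = 25; x[10] = 6; x[11] = 27; x[12] = 26; x[13] = 17; x[14] = 26; x[15] = 44; x[16] = 40; x[17] = 13; x[18] = 38; x[19] = 37; x[20] = 36; x[21] = 30; x[22] = 4; x[23] = 29; x[24] = 30; x[25] = 37; x[26] = 20; x[27] = 13; x[28] = 45; x[29] = 18; x[30] = 21; x[31] = 26; x[32] = 5; x[33] = 25; x[34] = 16; x[35] = 20; x[36] = 18; x[37] = 18; x[38] = 14; x[39] = 45; x[40] = 20; x[41] = 29; x[42] = 15; x[43] = 24; x[44] = 32; x[45] = 35; x[46] = 16; x[47] = 40.
Since (x[46], x[47]) = (x[0], x[1]) = (16, 40) (two consecutive terms determine the rest), the sequence is periodic with period 46.
So x[394] = x[0 + ((394-0) mod 46)] = x[26] = 20.

20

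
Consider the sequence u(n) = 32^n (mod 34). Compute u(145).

32

Listing terms: u(1) = 32; u(2) = 4; u(3) = 26; u(4) = 16; u(5) = 2; u(6) = 30; u(7) = 8; u(8) = 18; u(9) = 32.
Since u(9) = u(1) = 32, the sequence is periodic with period 8.
So u(145) = u(1 + ((145-1) mod 8)) = u(1) = 32.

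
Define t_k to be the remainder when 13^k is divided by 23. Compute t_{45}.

13

We have t_1 = 13; t_2 = 8; t_3 = 12; t_4 = 18; t_5 = 4; t_6 = 6; t_7 = 9; t_8 = 2; t_9 = 3; t_{10} = 16; t_{11} = 1; t_{12} = 13.
Since t_{12} = t_1 = 13, the sequence is periodic with period 11.
So t_{45} = t_{1 + ((45-1) mod 11)} = t_1 = 13.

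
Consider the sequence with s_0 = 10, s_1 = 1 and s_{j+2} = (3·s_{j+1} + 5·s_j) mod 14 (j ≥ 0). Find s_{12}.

10

Computing terms: s_0 = 10,  s_1 = 1,  s_2 = 11,  s_3 = 10,  s_4 = 1.
The sequence repeats with period 3.
So s_{12} = s_{0 + ((12-0) mod 3)} = s_0 = 10.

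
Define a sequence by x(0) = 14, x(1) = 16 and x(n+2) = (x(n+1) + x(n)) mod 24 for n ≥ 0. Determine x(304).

20

Computing terms: x(0) = 14; x(1) = 16; x(2) = 6; x(3) = 22; x(4) = 4; x(5) = 2; x(6) = 6; x(7) = 8; x(8) = 14; x(9) = 22; x(10) = 12; x(11) = 10; x(12) = 22; x(13) = 8; x(14) = 6; x(15) = 14; x(16) = 20; x(17) = 10; x(18) = 6; x(19) = 16; x(20) = 22; x(21) = 14; x(22) = 12; x(23) = 2; x(24) = 14; x(25) = 16.
The sequence repeats with period 24.
So x(304) = x(0 + ((304-0) mod 24)) = x(16) = 20.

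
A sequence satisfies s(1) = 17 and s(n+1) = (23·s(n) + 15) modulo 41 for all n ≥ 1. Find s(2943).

5

s(1) = 17,  s(2) = 37,  s(3) = 5,  s(4) = 7,  s(5) = 12,  s(6) = 4,  s(7) = 25,  s(8) = 16,  s(9) = 14,  s(10) = 9,  s(11) = 17.
Since s(11) = s(1) = 17, the sequence is periodic with period 10.
So s(2943) = s(1 + ((2943-1) mod 10)) = s(3) = 5.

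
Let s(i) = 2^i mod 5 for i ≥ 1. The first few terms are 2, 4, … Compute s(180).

We have s(1) = 2; s(2) = 4; s(3) = 3; s(4) = 1; s(5) = 2.
Since s(5) = s(1) = 2, the sequence is periodic with period 4.
(180 - 1) mod 4 = 3, so s(180) = s(4) = 1.

1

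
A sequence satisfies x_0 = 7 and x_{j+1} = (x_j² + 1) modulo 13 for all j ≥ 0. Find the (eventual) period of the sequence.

4

We have x_0 = 7; x_1 = 11; x_2 = 5; x_3 = 0; x_4 = 1; x_5 = 2; x_6 = 5.
Since x_6 = x_2 = 5, the sequence is eventually periodic: after a pre-period of length 2 it cycles with period 4.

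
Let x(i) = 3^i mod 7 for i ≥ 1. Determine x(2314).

Computing terms: x(1) = 3,  x(2) = 2,  x(3) = 6,  x(4) = 4,  x(5) = 5,  x(6) = 1,  x(7) = 3.
Since x(7) = x(1) = 3, the sequence is periodic with period 6.
(2314 - 1) mod 6 = 3, so x(2314) = x(4) = 4.

4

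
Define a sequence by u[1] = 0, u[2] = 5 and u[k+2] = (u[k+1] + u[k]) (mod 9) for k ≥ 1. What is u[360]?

5

Listing terms: u[1] = 0, u[2] = 5, u[3] = 5, u[4] = 1, u[5] = 6, u[6] = 7, u[7] = 4, u[8] = 2, u[9] = 6, u[10] = 8, u[11] = 5, u[12] = 4, u[13] = 0, u[14] = 4, u[15] = 4, u[16] = 8, u[17] = 3, u[18] = 2, u[19] = 5, u[20] = 7, u[21] = 3, u[22] = 1, u[23] = 4, u[24] = 5, u[25] = 0, u[26] = 5.
The sequence repeats with period 24.
So u[360] = u[1 + ((360-1) mod 24)] = u[24] = 5.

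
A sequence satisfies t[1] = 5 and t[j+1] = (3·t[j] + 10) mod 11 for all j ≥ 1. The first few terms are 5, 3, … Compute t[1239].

We have t[1] = 5; t[2] = 3; t[3] = 8; t[4] = 1; t[5] = 2; t[6] = 5.
Since t[6] = t[1] = 5, the sequence is periodic with period 5.
So t[1239] = t[1 + ((1239-1) mod 5)] = t[4] = 1.

1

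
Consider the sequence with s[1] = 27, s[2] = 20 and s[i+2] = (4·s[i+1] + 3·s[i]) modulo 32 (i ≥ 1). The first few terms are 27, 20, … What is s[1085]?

19

We have s[1] = 27; s[2] = 20; s[3] = 1; s[4] = 0; s[5] = 3; s[6] = 12; s[7] = 25; s[8] = 8; s[9] = 11; s[10] = 4; s[11] = 17; s[12] = 16; s[13] = 19; s[14] = 28; s[15] = 9; s[16] = 24; s[17] = 27; s[18] = 20.
The sequence repeats with period 16.
So s[1085] = s[1 + ((1085-1) mod 16)] = s[13] = 19.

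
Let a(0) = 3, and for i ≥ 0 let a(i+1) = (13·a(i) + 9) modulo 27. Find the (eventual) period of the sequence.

3

a(0) = 3; a(1) = 21; a(2) = 12; a(3) = 3.
Since a(3) = a(0) = 3, the sequence is periodic with period 3.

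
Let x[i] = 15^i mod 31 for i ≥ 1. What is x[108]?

4

x[1] = 15; x[2] = 8; x[3] = 27; x[4] = 2; x[5] = 30; x[6] = 16; x[7] = 23; x[8] = 4; x[9] = 29; x[10] = 1; x[11] = 15.
Since x[11] = x[1] = 15, the sequence is periodic with period 10.
So x[108] = x[1 + ((108-1) mod 10)] = x[8] = 4.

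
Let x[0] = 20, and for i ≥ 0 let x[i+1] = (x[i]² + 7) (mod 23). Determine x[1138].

13

x[0] = 20,  x[1] = 16,  x[2] = 10,  x[3] = 15,  x[4] = 2,  x[5] = 11,  x[6] = 13,  x[7] = 15.
Since x[7] = x[3] = 15, the sequence is eventually periodic: after a pre-period of length 3 it cycles with period 4.
For i ≥ 3, x[i] depends only on (i - 3) mod 4. (1138 - 3) mod 4 = 3, so x[1138] = x[6] = 13.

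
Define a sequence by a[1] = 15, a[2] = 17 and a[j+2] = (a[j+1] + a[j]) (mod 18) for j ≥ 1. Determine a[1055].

13

a[1] = 15; a[2] = 17; a[3] = 14; a[4] = 13; a[5] = 9; a[6] = 4; a[7] = 13; a[8] = 17; a[9] = 12; a[10] = 11; a[11] = 5; a[12] = 16; a[13] = 3; a[14] = 1; a[15] = 4; a[16] = 5; a[17] = 9; a[18] = 14; a[19] = 5; a[20] = 1; a[21] = 6; a[22] = 7; a[23] = 13; a[24] = 2; a[25] = 15; a[26] = 17.
The sequence repeats with period 24.
So a[1055] = a[1 + ((1055-1) mod 24)] = a[23] = 13.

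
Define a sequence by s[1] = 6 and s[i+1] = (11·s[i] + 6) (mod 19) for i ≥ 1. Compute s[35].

Computing terms: s[1] = 6; s[2] = 15; s[3] = 0; s[4] = 6.
The sequence repeats with period 3.
(35 - 1) mod 3 = 1, so s[35] = s[2] = 15.

15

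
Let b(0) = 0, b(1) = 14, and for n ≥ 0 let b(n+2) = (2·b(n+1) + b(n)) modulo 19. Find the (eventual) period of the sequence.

40

We have b(0) = 0, b(1) = 14, b(2) = 9, b(3) = 13, b(4) = 16, b(5) = 7, b(6) = 11, b(7) = 10, b(8) = 12, b(9) = 15, b(10) = 4, b(11) = 4, b(12) = 12, b(13) = 9, b(14) = 11, b(15) = 12, b(16) = 16, b(17) = 6, b(18) = 9, b(19) = 5, b(20) = 0, b(21) = 5, b(22) = 10, b(23) = 6, b(24) = 3, b(25) = 12, b(26) = 8, b(27) = 9, b(28) = 7, b(29) = 4, b(30) = 15, b(31) = 15, b(32) = 7, b(33) = 10, b(34) = 8, b(35) = 7, b(36) = 3, b(37) = 13, b(38) = 10, b(39) = 14, b(40) = 0, b(41) = 14.
The sequence repeats with period 40.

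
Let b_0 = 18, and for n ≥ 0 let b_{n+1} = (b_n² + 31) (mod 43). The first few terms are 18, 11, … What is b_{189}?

1

Listing terms: b_0 = 18, b_1 = 11, b_2 = 23, b_3 = 1, b_4 = 32, b_5 = 23.
Since b_5 = b_2 = 23, the sequence is eventually periodic: after a pre-period of length 2 it cycles with period 3.
For n ≥ 2, b_n depends only on (n - 2) mod 3. (189 - 2) mod 3 = 1, so b_{189} = b_3 = 1.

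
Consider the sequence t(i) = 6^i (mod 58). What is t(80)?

Listing terms: t(0) = 1,  t(1) = 6,  t(2) = 36,  t(3) = 42,  t(4) = 20,  t(5) = 4,  t(6) = 24,  t(7) = 28,  t(8) = 52,  t(9) = 22,  t(10) = 16,  t(11) = 38,  t(12) = 54,  t(13) = 34,  t(14) = 30,  t(15) = 6.
Since t(15) = t(1) = 6, the sequence is eventually periodic: after a pre-period of length 1 it cycles with period 14.
For i ≥ 1, t(i) depends only on (i - 1) mod 14. (80 - 1) mod 14 = 9, so t(80) = t(10) = 16.

16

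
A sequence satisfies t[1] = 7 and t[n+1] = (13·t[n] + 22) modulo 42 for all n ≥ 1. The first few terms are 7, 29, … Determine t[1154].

29

We have t[1] = 7; t[2] = 29; t[3] = 21; t[4] = 1; t[5] = 35; t[6] = 15; t[7] = 7.
The sequence repeats with period 6.
So t[1154] = t[1 + ((1154-1) mod 6)] = t[2] = 29.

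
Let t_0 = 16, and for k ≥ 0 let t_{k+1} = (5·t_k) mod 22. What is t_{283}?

20

We have t_0 = 16,  t_1 = 14,  t_2 = 4,  t_3 = 20,  t_4 = 12,  t_5 = 16.
Since t_5 = t_0 = 16, the sequence is periodic with period 5.
(283 - 0) mod 5 = 3, so t_{283} = t_3 = 20.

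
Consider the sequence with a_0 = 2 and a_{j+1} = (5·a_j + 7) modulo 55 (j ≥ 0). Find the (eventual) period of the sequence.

Listing terms: a_0 = 2; a_1 = 17; a_2 = 37; a_3 = 27; a_4 = 32; a_5 = 2.
Since a_5 = a_0 = 2, the sequence is periodic with period 5.

5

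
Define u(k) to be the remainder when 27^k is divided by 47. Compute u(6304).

Listing terms: u(1) = 27,  u(2) = 24,  u(3) = 37,  u(4) = 12,  u(5) = 42,  u(6) = 6,  u(7) = 21,  u(8) = 3,  u(9) = 34,  u(10) = 25,  u(11) = 17,  u(12) = 36,  u(13) = 32,  u(14) = 18,  u(15) = 16,  u(16) = 9,  u(17) = 8,  u(18) = 28,  u(19) = 4,  u(20) = 14,  u(21) = 2,  u(22) = 7,  u(23) = 1,  u(24) = 27.
Since u(24) = u(1) = 27, the sequence is periodic with period 23.
So u(6304) = u(1 + ((6304-1) mod 23)) = u(2) = 24.

24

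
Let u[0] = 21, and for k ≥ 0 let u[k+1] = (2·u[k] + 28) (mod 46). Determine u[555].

We have u[0] = 21,  u[1] = 24,  u[2] = 30,  u[3] = 42,  u[4] = 20,  u[5] = 22,  u[6] = 26,  u[7] = 34,  u[8] = 4,  u[9] = 36,  u[10] = 8,  u[11] = 44,  u[12] = 24.
Since u[12] = u[1] = 24, the sequence is eventually periodic: after a pre-period of length 1 it cycles with period 11.
For k ≥ 1, u[k] depends only on (k - 1) mod 11. (555 - 1) mod 11 = 4, so u[555] = u[5] = 22.

22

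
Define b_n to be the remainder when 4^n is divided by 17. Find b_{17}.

4

b_0 = 1,  b_1 = 4,  b_2 = 16,  b_3 = 13,  b_4 = 1.
The sequence repeats with period 4.
So b_{17} = b_{0 + ((17-0) mod 4)} = b_1 = 4.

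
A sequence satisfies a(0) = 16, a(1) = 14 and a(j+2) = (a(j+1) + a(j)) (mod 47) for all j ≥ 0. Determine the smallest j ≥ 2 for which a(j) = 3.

19

We have a(0) = 16; a(1) = 14; a(2) = 30; a(3) = 44; a(4) = 27; a(5) = 24; a(6) = 4; a(7) = 28; a(8) = 32; a(9) = 13; a(10) = 45; a(11) = 11; a(12) = 9; a(13) = 20; a(14) = 29; a(15) = 2; a(16) = 31; a(17) = 33; a(18) = 17; a(19) = 3; a(20) = 20; a(21) = 23; a(22) = 43; a(23) = 19; a(24) = 15; a(25) = 34; a(26) = 2; a(27) = 36; a(28) = 38; a(29) = 27; a(30) = 18; a(31) = 45; a(32) = 16; a(33) = 14.
The sequence repeats with period 32.
The value 3 first appears (with j ≥ 2) at a(19).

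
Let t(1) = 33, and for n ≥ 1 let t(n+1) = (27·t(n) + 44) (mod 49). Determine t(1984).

18

t(1) = 33, t(2) = 4, t(3) = 5, t(4) = 32, t(5) = 26, t(6) = 11, t(7) = 47, t(8) = 39, t(9) = 19, t(10) = 18, t(11) = 40, t(12) = 46, t(13) = 12, t(14) = 25, t(15) = 33.
The sequence repeats with period 14.
(1984 - 1) mod 14 = 9, so t(1984) = t(10) = 18.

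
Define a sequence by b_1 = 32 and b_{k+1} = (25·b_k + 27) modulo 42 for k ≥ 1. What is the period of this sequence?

6

Computing terms: b_1 = 32,  b_2 = 29,  b_3 = 38,  b_4 = 11,  b_5 = 8,  b_6 = 17,  b_7 = 32.
The sequence repeats with period 6.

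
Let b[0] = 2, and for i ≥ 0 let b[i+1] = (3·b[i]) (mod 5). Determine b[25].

1

Listing terms: b[0] = 2, b[1] = 1, b[2] = 3, b[3] = 4, b[4] = 2.
Since b[4] = b[0] = 2, the sequence is periodic with period 4.
So b[25] = b[0 + ((25-0) mod 4)] = b[1] = 1.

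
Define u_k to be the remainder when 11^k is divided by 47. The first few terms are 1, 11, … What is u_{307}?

We have u_0 = 1; u_1 = 11; u_2 = 27; u_3 = 15; u_4 = 24; u_5 = 29; u_6 = 37; u_7 = 31; u_8 = 12; u_9 = 38; u_{10} = 42; u_{11} = 39; u_{12} = 6; u_{13} = 19; u_{14} = 21; u_{15} = 43; u_{16} = 3; u_{17} = 33; u_{18} = 34; u_{19} = 45; u_{20} = 25; u_{21} = 40; u_{22} = 17; u_{23} = 46; u_{24} = 36; u_{25} = 20; u_{26} = 32; u_{27} = 23; u_{28} = 18; u_{29} = 10; u_{30} = 16; u_{31} = 35; u_{32} = 9; u_{33} = 5; u_{34} = 8; u_{35} = 41; u_{36} = 28; u_{37} = 26; u_{38} = 4; u_{39} = 44; u_{40} = 14; u_{41} = 13; u_{42} = 2; u_{43} = 22; u_{44} = 7; u_{45} = 30; u_{46} = 1.
The sequence repeats with period 46.
(307 - 0) mod 46 = 31, so u_{307} = u_{31} = 35.

35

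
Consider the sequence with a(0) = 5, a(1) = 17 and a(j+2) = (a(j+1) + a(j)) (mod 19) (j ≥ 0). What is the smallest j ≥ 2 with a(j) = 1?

a(0) = 5, a(1) = 17, a(2) = 3, a(3) = 1, a(4) = 4, a(5) = 5, a(6) = 9, a(7) = 14, a(8) = 4, a(9) = 18, a(10) = 3, a(11) = 2, a(12) = 5, a(13) = 7, a(14) = 12, a(15) = 0, a(16) = 12, a(17) = 12, a(18) = 5, a(19) = 17.
Since (a(18), a(19)) = (a(0), a(1)) = (5, 17) (two consecutive terms determine the rest), the sequence is periodic with period 18.
The value 1 first appears (with j ≥ 2) at a(3).

3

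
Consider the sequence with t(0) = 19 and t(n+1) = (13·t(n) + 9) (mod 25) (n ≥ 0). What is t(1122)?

12

t(0) = 19; t(1) = 6; t(2) = 12; t(3) = 15; t(4) = 4; t(5) = 11; t(6) = 2; t(7) = 10; t(8) = 14; t(9) = 16; t(10) = 17; t(11) = 5; t(12) = 24; t(13) = 21; t(14) = 7; t(15) = 0; t(16) = 9; t(17) = 1; t(18) = 22; t(19) = 20; t(20) = 19.
The sequence repeats with period 20.
(1122 - 0) mod 20 = 2, so t(1122) = t(2) = 12.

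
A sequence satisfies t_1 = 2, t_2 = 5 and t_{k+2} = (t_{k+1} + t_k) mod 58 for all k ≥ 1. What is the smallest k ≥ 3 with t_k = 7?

We have t_1 = 2,  t_2 = 5,  t_3 = 7,  t_4 = 12,  t_5 = 19,  t_6 = 31,  t_7 = 50,  t_8 = 23,  t_9 = 15,  t_{10} = 38,  t_{11} = 53,  t_{12} = 33,  t_{13} = 28,  t_{14} = 3,  t_{15} = 31,  t_{16} = 34,  t_{17} = 7,  t_{18} = 41,  t_{19} = 48,  t_{20} = 31,  t_{21} = 21,  t_{22} = 52,  t_{23} = 15,  t_{24} = 9,  t_{25} = 24,  t_{26} = 33,  t_{27} = 57,  t_{28} = 32,  t_{29} = 31,  t_{30} = 5,  t_{31} = 36,  t_{32} = 41,  t_{33} = 19,  t_{34} = 2,  t_{35} = 21,  t_{36} = 23,  t_{37} = 44,  t_{38} = 9,  t_{39} = 53,  t_{40} = 4,  t_{41} = 57,  t_{42} = 3,  t_{43} = 2,  t_{44} = 5.
Since (t_{43}, t_{44}) = (t_1, t_2) = (2, 5) (two consecutive terms determine the rest), the sequence is periodic with period 42.
The value 7 first appears (with k ≥ 3) at t_3.

3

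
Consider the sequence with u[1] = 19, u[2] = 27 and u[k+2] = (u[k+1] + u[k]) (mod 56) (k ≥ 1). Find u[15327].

46

We have u[1] = 19, u[2] = 27, u[3] = 46, u[4] = 17, u[5] = 7, u[6] = 24, u[7] = 31, u[8] = 55, u[9] = 30, u[10] = 29, u[11] = 3, u[12] = 32, u[13] = 35, u[14] = 11, u[15] = 46, u[16] = 1, u[17] = 47, u[18] = 48, u[19] = 39, u[20] = 31, u[21] = 14, u[22] = 45, u[23] = 3, u[24] = 48, u[25] = 51, u[26] = 43, u[27] = 38, u[28] = 25, u[29] = 7, u[30] = 32, u[31] = 39, u[32] = 15, u[33] = 54, u[34] = 13, u[35] = 11, u[36] = 24, u[37] = 35, u[38] = 3, u[39] = 38, u[40] = 41, u[41] = 23, u[42] = 8, u[43] = 31, u[44] = 39, u[45] = 14, u[46] = 53, u[47] = 11, u[48] = 8, u[49] = 19, u[50] = 27.
Since (u[49], u[50]) = (u[1], u[2]) = (19, 27) (two consecutive terms determine the rest), the sequence is periodic with period 48.
So u[15327] = u[1 + ((15327-1) mod 48)] = u[15] = 46.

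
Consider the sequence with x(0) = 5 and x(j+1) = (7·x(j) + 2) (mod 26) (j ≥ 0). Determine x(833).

We have x(0) = 5, x(1) = 11, x(2) = 1, x(3) = 9, x(4) = 13, x(5) = 15, x(6) = 3, x(7) = 23, x(8) = 7, x(9) = 25, x(10) = 21, x(11) = 19, x(12) = 5.
The sequence repeats with period 12.
(833 - 0) mod 12 = 5, so x(833) = x(5) = 15.

15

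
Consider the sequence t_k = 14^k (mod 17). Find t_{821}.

12

t_0 = 1, t_1 = 14, t_2 = 9, t_3 = 7, t_4 = 13, t_5 = 12, t_6 = 15, t_7 = 6, t_8 = 16, t_9 = 3, t_{10} = 8, t_{11} = 10, t_{12} = 4, t_{13} = 5, t_{14} = 2, t_{15} = 11, t_{16} = 1.
Since t_{16} = t_0 = 1, the sequence is periodic with period 16.
So t_{821} = t_{0 + ((821-0) mod 16)} = t_5 = 12.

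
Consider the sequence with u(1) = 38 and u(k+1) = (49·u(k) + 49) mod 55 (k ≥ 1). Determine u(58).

1

Listing terms: u(1) = 38,  u(2) = 41,  u(3) = 23,  u(4) = 21,  u(5) = 33,  u(6) = 16,  u(7) = 8,  u(8) = 1,  u(9) = 43,  u(10) = 11,  u(11) = 38.
Since u(11) = u(1) = 38, the sequence is periodic with period 10.
So u(58) = u(1 + ((58-1) mod 10)) = u(8) = 1.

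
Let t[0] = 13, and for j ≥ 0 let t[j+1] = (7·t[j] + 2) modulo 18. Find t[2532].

t[0] = 13, t[1] = 3, t[2] = 5, t[3] = 1, t[4] = 9, t[5] = 11, t[6] = 7, t[7] = 15, t[8] = 17, t[9] = 13.
The sequence repeats with period 9.
So t[2532] = t[0 + ((2532-0) mod 9)] = t[3] = 1.

1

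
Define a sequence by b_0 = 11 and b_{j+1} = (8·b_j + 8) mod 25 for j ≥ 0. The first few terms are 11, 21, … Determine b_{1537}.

21

Computing terms: b_0 = 11, b_1 = 21, b_2 = 1, b_3 = 16, b_4 = 11.
The sequence repeats with period 4.
(1537 - 0) mod 4 = 1, so b_{1537} = b_1 = 21.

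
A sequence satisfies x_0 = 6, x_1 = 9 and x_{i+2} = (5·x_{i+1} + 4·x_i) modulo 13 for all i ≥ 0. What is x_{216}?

Computing terms: x_0 = 6, x_1 = 9, x_2 = 4, x_3 = 4, x_4 = 10, x_5 = 1, x_6 = 6, x_7 = 8, x_8 = 12, x_9 = 1, x_{10} = 1, x_{11} = 9, x_{12} = 10, x_{13} = 8, x_{14} = 2, x_{15} = 3, x_{16} = 10, x_{17} = 10, x_{18} = 12, x_{19} = 9, x_{20} = 2, x_{21} = 7, x_{22} = 4, x_{23} = 9, x_{24} = 9, x_{25} = 3, x_{26} = 12, x_{27} = 7, x_{28} = 5, x_{29} = 1, x_{30} = 12, x_{31} = 12, x_{32} = 4, x_{33} = 3, x_{34} = 5, x_{35} = 11, x_{36} = 10, x_{37} = 3, x_{38} = 3, x_{39} = 1, x_{40} = 4, x_{41} = 11, x_{42} = 6, x_{43} = 9.
Since (x_{42}, x_{43}) = (x_0, x_1) = (6, 9) (two consecutive terms determine the rest), the sequence is periodic with period 42.
(216 - 0) mod 42 = 6, so x_{216} = x_6 = 6.

6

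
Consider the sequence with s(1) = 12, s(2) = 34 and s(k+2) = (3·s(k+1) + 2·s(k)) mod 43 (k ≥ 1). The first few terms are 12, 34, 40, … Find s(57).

12

Computing terms: s(1) = 12, s(2) = 34, s(3) = 40, s(4) = 16, s(5) = 42, s(6) = 29, s(7) = 42, s(8) = 12, s(9) = 34.
Since (s(8), s(9)) = (s(1), s(2)) = (12, 34) (two consecutive terms determine the rest), the sequence is periodic with period 7.
So s(57) = s(1 + ((57-1) mod 7)) = s(1) = 12.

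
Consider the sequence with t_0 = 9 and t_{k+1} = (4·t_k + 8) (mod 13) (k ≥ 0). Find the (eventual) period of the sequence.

Computing terms: t_0 = 9, t_1 = 5, t_2 = 2, t_3 = 3, t_4 = 7, t_5 = 10, t_6 = 9.
The sequence repeats with period 6.

6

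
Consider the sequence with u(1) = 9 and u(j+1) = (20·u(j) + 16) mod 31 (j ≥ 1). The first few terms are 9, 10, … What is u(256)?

We have u(1) = 9; u(2) = 10; u(3) = 30; u(4) = 27; u(5) = 29; u(6) = 7; u(7) = 1; u(8) = 5; u(9) = 23; u(10) = 11; u(11) = 19; u(12) = 24; u(13) = 0; u(14) = 16; u(15) = 26; u(16) = 9.
The sequence repeats with period 15.
So u(256) = u(1 + ((256-1) mod 15)) = u(1) = 9.

9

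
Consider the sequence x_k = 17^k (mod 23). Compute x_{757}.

Computing terms: x_0 = 1; x_1 = 17; x_2 = 13; x_3 = 14; x_4 = 8; x_5 = 21; x_6 = 12; x_7 = 20; x_8 = 18; x_9 = 7; x_{10} = 4; x_{11} = 22; x_{12} = 6; x_{13} = 10; x_{14} = 9; x_{15} = 15; x_{16} = 2; x_{17} = 11; x_{18} = 3; x_{19} = 5; x_{20} = 16; x_{21} = 19; x_{22} = 1.
Since x_{22} = x_0 = 1, the sequence is periodic with period 22.
(757 - 0) mod 22 = 9, so x_{757} = x_9 = 7.

7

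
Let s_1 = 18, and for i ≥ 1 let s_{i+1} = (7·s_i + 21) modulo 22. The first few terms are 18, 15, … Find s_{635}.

Computing terms: s_1 = 18, s_2 = 15, s_3 = 16, s_4 = 1, s_5 = 6, s_6 = 19, s_7 = 0, s_8 = 21, s_9 = 14, s_{10} = 9, s_{11} = 18.
Since s_{11} = s_1 = 18, the sequence is periodic with period 10.
So s_{635} = s_{1 + ((635-1) mod 10)} = s_5 = 6.

6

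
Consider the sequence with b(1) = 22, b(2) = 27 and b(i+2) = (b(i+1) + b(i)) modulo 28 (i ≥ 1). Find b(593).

1

We have b(1) = 22; b(2) = 27; b(3) = 21; b(4) = 20; b(5) = 13; b(6) = 5; b(7) = 18; b(8) = 23; b(9) = 13; b(10) = 8; b(11) = 21; b(12) = 1; b(13) = 22; b(14) = 23; b(15) = 17; b(16) = 12; b(17) = 1; b(18) = 13; b(19) = 14; b(20) = 27; b(21) = 13; b(22) = 12; b(23) = 25; b(24) = 9; b(25) = 6; b(26) = 15; b(27) = 21; b(28) = 8; b(29) = 1; b(30) = 9; b(31) = 10; b(32) = 19; b(33) = 1; b(34) = 20; b(35) = 21; b(36) = 13; b(37) = 6; b(38) = 19; b(39) = 25; b(40) = 16; b(41) = 13; b(42) = 1; b(43) = 14; b(44) = 15; b(45) = 1; b(46) = 16; b(47) = 17; b(48) = 5; b(49) = 22; b(50) = 27.
The sequence repeats with period 48.
(593 - 1) mod 48 = 16, so b(593) = b(17) = 1.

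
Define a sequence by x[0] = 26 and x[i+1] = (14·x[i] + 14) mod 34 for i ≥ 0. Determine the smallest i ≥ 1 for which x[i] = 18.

6

x[0] = 26, x[1] = 4, x[2] = 2, x[3] = 8, x[4] = 24, x[5] = 10, x[6] = 18, x[7] = 28, x[8] = 32, x[9] = 20, x[10] = 22, x[11] = 16, x[12] = 0, x[13] = 14, x[14] = 6, x[15] = 30, x[16] = 26.
The sequence repeats with period 16.
The value 18 first appears (with i ≥ 1) at x[6].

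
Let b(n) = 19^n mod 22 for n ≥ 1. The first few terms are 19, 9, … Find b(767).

13

Computing terms: b(1) = 19, b(2) = 9, b(3) = 17, b(4) = 15, b(5) = 21, b(6) = 3, b(7) = 13, b(8) = 5, b(9) = 7, b(10) = 1, b(11) = 19.
The sequence repeats with period 10.
(767 - 1) mod 10 = 6, so b(767) = b(7) = 13.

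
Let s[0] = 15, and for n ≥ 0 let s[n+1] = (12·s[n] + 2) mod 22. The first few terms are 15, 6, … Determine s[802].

2

s[0] = 15,  s[1] = 6,  s[2] = 8,  s[3] = 10,  s[4] = 12,  s[5] = 14,  s[6] = 16,  s[7] = 18,  s[8] = 20,  s[9] = 0,  s[10] = 2,  s[11] = 4,  s[12] = 6.
Since s[12] = s[1] = 6, the sequence is eventually periodic: after a pre-period of length 1 it cycles with period 11.
For n ≥ 1, s[n] depends only on (n - 1) mod 11. (802 - 1) mod 11 = 9, so s[802] = s[10] = 2.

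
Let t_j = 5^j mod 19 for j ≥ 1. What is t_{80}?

We have t_1 = 5; t_2 = 6; t_3 = 11; t_4 = 17; t_5 = 9; t_6 = 7; t_7 = 16; t_8 = 4; t_9 = 1; t_{10} = 5.
Since t_{10} = t_1 = 5, the sequence is periodic with period 9.
So t_{80} = t_{1 + ((80-1) mod 9)} = t_8 = 4.

4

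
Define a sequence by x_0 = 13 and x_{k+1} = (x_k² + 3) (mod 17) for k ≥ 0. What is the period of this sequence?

x_0 = 13,  x_1 = 2,  x_2 = 7,  x_3 = 1,  x_4 = 4,  x_5 = 2.
Since x_5 = x_1 = 2, the sequence is eventually periodic: after a pre-period of length 1 it cycles with period 4.

4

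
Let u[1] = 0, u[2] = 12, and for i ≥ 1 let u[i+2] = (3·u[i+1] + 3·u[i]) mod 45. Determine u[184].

9

u[1] = 0, u[2] = 12, u[3] = 36, u[4] = 9, u[5] = 0, u[6] = 27, u[7] = 36, u[8] = 9.
Since (u[7], u[8]) = (u[3], u[4]) = (36, 9) (two consecutive terms determine the rest), the sequence is eventually periodic: after a pre-period of length 2 it cycles with period 4.
For i ≥ 3, u[i] depends only on (i - 3) mod 4. (184 - 3) mod 4 = 1, so u[184] = u[4] = 9.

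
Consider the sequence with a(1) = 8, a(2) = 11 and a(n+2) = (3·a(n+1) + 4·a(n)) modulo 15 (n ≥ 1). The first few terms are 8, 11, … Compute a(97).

a(1) = 8, a(2) = 11, a(3) = 5, a(4) = 14, a(5) = 2, a(6) = 2, a(7) = 14, a(8) = 5, a(9) = 11, a(10) = 8, a(11) = 8, a(12) = 11.
Since (a(11), a(12)) = (a(1), a(2)) = (8, 11) (two consecutive terms determine the rest), the sequence is periodic with period 10.
So a(97) = a(1 + ((97-1) mod 10)) = a(7) = 14.

14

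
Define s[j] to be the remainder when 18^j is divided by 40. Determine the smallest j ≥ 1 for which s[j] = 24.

6

We have s[0] = 1; s[1] = 18; s[2] = 4; s[3] = 32; s[4] = 16; s[5] = 8; s[6] = 24; s[7] = 32.
Since s[7] = s[3] = 32, the sequence is eventually periodic: after a pre-period of length 3 it cycles with period 4.
The value 24 first appears (with j ≥ 1) at s[6].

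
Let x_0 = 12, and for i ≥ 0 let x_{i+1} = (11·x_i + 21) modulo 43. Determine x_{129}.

17

We have x_0 = 12, x_1 = 24, x_2 = 27, x_3 = 17, x_4 = 36, x_5 = 30, x_6 = 7, x_7 = 12.
Since x_7 = x_0 = 12, the sequence is periodic with period 7.
(129 - 0) mod 7 = 3, so x_{129} = x_3 = 17.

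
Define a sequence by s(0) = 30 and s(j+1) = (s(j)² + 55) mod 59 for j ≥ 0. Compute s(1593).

s(0) = 30,  s(1) = 11,  s(2) = 58,  s(3) = 56,  s(4) = 5,  s(5) = 21,  s(6) = 24,  s(7) = 41,  s(8) = 25,  s(9) = 31,  s(10) = 13,  s(11) = 47,  s(12) = 22,  s(13) = 8,  s(14) = 1,  s(15) = 56.
Since s(15) = s(3) = 56, the sequence is eventually periodic: after a pre-period of length 3 it cycles with period 12.
For j ≥ 3, s(j) depends only on (j - 3) mod 12. (1593 - 3) mod 12 = 6, so s(1593) = s(9) = 31.

31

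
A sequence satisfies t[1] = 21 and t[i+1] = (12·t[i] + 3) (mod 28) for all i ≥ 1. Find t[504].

19

Computing terms: t[1] = 21,  t[2] = 3,  t[3] = 11,  t[4] = 23,  t[5] = 27,  t[6] = 19,  t[7] = 7,  t[8] = 3.
Since t[8] = t[2] = 3, the sequence is eventually periodic: after a pre-period of length 1 it cycles with period 6.
For i ≥ 2, t[i] depends only on (i - 2) mod 6. (504 - 2) mod 6 = 4, so t[504] = t[6] = 19.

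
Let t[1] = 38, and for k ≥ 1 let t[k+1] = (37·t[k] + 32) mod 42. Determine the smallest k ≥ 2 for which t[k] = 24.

3

We have t[1] = 38; t[2] = 10; t[3] = 24; t[4] = 38.
Since t[4] = t[1] = 38, the sequence is periodic with period 3.
The value 24 first appears (with k ≥ 2) at t[3].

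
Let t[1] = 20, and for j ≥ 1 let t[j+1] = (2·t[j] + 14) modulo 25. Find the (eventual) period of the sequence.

Listing terms: t[1] = 20,  t[2] = 4,  t[3] = 22,  t[4] = 8,  t[5] = 5,  t[6] = 24,  t[7] = 12,  t[8] = 13,  t[9] = 15,  t[10] = 19,  t[11] = 2,  t[12] = 18,  t[13] = 0,  t[14] = 14,  t[15] = 17,  t[16] = 23,  t[17] = 10,  t[18] = 9,  t[19] = 7,  t[20] = 3,  t[21] = 20.
Since t[21] = t[1] = 20, the sequence is periodic with period 20.

20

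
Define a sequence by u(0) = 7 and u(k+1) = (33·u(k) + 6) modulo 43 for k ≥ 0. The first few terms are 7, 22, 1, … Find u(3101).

Computing terms: u(0) = 7,  u(1) = 22,  u(2) = 1,  u(3) = 39,  u(4) = 3,  u(5) = 19,  u(6) = 31,  u(7) = 40,  u(8) = 36,  u(9) = 33,  u(10) = 20,  u(11) = 21,  u(12) = 11,  u(13) = 25,  u(14) = 14,  u(15) = 38,  u(16) = 13,  u(17) = 5,  u(18) = 42,  u(19) = 16,  u(20) = 18,  u(21) = 41,  u(22) = 26,  u(23) = 4,  u(24) = 9,  u(25) = 2,  u(26) = 29,  u(27) = 17,  u(28) = 8,  u(29) = 12,  u(30) = 15,  u(31) = 28,  u(32) = 27,  u(33) = 37,  u(34) = 23,  u(35) = 34,  u(36) = 10,  u(37) = 35,  u(38) = 0,  u(39) = 6,  u(40) = 32,  u(41) = 30,  u(42) = 7.
Since u(42) = u(0) = 7, the sequence is periodic with period 42.
So u(3101) = u(0 + ((3101-0) mod 42)) = u(35) = 34.

34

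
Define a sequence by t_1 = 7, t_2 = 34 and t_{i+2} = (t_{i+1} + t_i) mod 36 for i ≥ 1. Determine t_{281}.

28

Computing terms: t_1 = 7,  t_2 = 34,  t_3 = 5,  t_4 = 3,  t_5 = 8,  t_6 = 11,  t_7 = 19,  t_8 = 30,  t_9 = 13,  t_{10} = 7,  t_{11} = 20,  t_{12} = 27,  t_{13} = 11,  t_{14} = 2,  t_{15} = 13,  t_{16} = 15,  t_{17} = 28,  t_{18} = 7,  t_{19} = 35,  t_{20} = 6,  t_{21} = 5,  t_{22} = 11,  t_{23} = 16,  t_{24} = 27,  t_{25} = 7,  t_{26} = 34.
The sequence repeats with period 24.
(281 - 1) mod 24 = 16, so t_{281} = t_{17} = 28.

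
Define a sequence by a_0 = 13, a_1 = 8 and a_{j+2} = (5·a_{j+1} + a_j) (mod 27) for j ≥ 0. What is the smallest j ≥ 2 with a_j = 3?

We have a_0 = 13, a_1 = 8, a_2 = 26, a_3 = 3, a_4 = 14, a_5 = 19, a_6 = 1, a_7 = 24, a_8 = 13, a_9 = 8.
The sequence repeats with period 8.
The value 3 first appears (with j ≥ 2) at a_3.

3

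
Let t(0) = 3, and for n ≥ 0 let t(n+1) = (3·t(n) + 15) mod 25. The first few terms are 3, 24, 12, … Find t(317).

t(0) = 3, t(1) = 24, t(2) = 12, t(3) = 1, t(4) = 18, t(5) = 19, t(6) = 22, t(7) = 6, t(8) = 8, t(9) = 14, t(10) = 7, t(11) = 11, t(12) = 23, t(13) = 9, t(14) = 17, t(15) = 16, t(16) = 13, t(17) = 4, t(18) = 2, t(19) = 21, t(20) = 3.
Since t(20) = t(0) = 3, the sequence is periodic with period 20.
(317 - 0) mod 20 = 17, so t(317) = t(17) = 4.

4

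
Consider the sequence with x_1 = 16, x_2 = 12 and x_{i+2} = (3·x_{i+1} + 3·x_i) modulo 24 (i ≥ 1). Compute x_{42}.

12

Listing terms: x_1 = 16,  x_2 = 12,  x_3 = 12,  x_4 = 0,  x_5 = 12,  x_6 = 12.
Since (x_5, x_6) = (x_2, x_3) = (12, 12) (two consecutive terms determine the rest), the sequence is eventually periodic: after a pre-period of length 1 it cycles with period 3.
For i ≥ 2, x_i depends only on (i - 2) mod 3. (42 - 2) mod 3 = 1, so x_{42} = x_3 = 12.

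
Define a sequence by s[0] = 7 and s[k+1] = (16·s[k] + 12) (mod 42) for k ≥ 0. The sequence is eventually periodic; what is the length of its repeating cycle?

3

We have s[0] = 7, s[1] = 40, s[2] = 22, s[3] = 28, s[4] = 40.
Since s[4] = s[1] = 40, the sequence is eventually periodic: after a pre-period of length 1 it cycles with period 3.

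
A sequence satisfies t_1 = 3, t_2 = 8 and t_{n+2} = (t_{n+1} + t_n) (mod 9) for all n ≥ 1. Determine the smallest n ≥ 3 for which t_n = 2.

t_1 = 3,  t_2 = 8,  t_3 = 2,  t_4 = 1,  t_5 = 3,  t_6 = 4,  t_7 = 7,  t_8 = 2,  t_9 = 0,  t_{10} = 2,  t_{11} = 2,  t_{12} = 4,  t_{13} = 6,  t_{14} = 1,  t_{15} = 7,  t_{16} = 8,  t_{17} = 6,  t_{18} = 5,  t_{19} = 2,  t_{20} = 7,  t_{21} = 0,  t_{22} = 7,  t_{23} = 7,  t_{24} = 5,  t_{25} = 3,  t_{26} = 8.
Since (t_{25}, t_{26}) = (t_1, t_2) = (3, 8) (two consecutive terms determine the rest), the sequence is periodic with period 24.
The value 2 first appears (with n ≥ 3) at t_3.

3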